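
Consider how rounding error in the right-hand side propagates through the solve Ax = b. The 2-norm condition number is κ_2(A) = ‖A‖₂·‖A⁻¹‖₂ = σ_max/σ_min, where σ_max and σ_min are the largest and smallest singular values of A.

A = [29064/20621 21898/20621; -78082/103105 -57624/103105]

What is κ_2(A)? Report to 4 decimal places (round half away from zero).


AᵀA = [94168516/36784225 70624512/36784225; 70624512/36784225 52970884/36784225]; tr = 5885576/1471369, det = 400/1471369
char-poly roots: 4 and 100/1471369
so κ_2 = √(4 / (100/1471369)) = 242.6000

242.6000


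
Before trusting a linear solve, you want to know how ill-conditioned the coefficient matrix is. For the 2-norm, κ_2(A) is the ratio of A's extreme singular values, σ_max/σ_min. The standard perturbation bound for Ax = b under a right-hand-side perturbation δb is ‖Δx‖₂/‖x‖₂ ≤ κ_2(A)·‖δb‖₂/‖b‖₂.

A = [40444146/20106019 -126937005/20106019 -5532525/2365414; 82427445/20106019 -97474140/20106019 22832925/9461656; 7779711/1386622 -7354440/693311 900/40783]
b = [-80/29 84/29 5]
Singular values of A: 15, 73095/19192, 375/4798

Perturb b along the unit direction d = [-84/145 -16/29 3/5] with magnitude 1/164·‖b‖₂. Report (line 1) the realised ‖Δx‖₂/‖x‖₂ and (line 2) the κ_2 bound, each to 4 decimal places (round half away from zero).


σ_max = 15, σ_min = 375/4798
κ = σ_max/σ_min = 15/(375/4798) = 191.9200
perturbation bound = 191.9200·1/164 = 1.1702
solve Ax = b  →  x = [-29.3222 -15.9407 18.9897]
‖b‖ = 6.4031, ‖x‖ = 38.3993
with δb = [-0.0226 -0.0215 0.0234], A·Δx = δb → ‖Δx‖ = 0.4995
dividing the unrounded norms, ‖Δx‖/‖x‖ = 0.0130
realised/bound (from unrounded values) ≈ 0.0111

0.0130
1.1702


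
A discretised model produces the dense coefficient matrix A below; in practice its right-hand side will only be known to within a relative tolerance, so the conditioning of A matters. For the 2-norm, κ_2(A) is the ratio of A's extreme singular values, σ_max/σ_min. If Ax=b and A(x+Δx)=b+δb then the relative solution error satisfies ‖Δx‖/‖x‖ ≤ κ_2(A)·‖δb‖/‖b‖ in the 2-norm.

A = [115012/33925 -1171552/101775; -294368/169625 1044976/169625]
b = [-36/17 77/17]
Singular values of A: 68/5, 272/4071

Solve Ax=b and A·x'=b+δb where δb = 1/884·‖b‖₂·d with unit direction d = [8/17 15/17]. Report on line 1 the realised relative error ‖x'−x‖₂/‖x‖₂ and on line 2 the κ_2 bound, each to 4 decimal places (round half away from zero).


0.0019
0.2303

largest singular value 68/5, smallest 272/4071
κ_2(A) = (68/5) / (272/4071) = 203.5500
κ_2(A)·‖δb‖/‖b‖ = 0.2303
solve Ax = b  →  x = [43.0224 12.8546]
2-norm of b is 5.0000; of x, 44.9017
with δb = [0.0027 0.0050], A·Δx = δb → ‖Δx‖ = 0.0847
relative error = 0.0019
so the bound overstates the realised error by a factor of ≈ 122.1326 (computed from the unrounded values)


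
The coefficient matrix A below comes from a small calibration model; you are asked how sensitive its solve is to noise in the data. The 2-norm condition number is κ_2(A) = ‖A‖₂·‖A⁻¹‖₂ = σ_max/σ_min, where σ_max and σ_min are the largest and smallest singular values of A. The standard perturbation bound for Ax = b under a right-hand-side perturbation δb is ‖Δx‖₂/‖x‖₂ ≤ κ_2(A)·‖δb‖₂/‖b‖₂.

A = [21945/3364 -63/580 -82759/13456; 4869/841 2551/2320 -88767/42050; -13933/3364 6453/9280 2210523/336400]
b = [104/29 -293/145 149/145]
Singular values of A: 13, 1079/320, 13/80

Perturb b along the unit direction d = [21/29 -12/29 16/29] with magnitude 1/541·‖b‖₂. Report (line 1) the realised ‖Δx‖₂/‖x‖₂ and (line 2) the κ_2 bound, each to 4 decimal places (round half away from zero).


from the listed singular values, σ₁ = 13, σ_n = 13/80
κ = σ_max/σ_min = 13/(13/80) = 80.0000
bound on ‖Δx‖/‖x‖: κ·ε = 80.0000·1/541 = 0.1479
solve Ax = b  →  x = [6.3962 -22.8360 6.6045]
‖b‖₂ = 4.2426 and ‖x‖₂ = 24.6173
Δx = A⁻¹·δb where δb = 1/541·4.2426·d; ‖Δx‖ = 0.0483
relative error = 0.0020
tightness: 0.0020 against a bound of 0.1479 (unrounded ratio ≈ 0.0133)

0.0020
0.1479


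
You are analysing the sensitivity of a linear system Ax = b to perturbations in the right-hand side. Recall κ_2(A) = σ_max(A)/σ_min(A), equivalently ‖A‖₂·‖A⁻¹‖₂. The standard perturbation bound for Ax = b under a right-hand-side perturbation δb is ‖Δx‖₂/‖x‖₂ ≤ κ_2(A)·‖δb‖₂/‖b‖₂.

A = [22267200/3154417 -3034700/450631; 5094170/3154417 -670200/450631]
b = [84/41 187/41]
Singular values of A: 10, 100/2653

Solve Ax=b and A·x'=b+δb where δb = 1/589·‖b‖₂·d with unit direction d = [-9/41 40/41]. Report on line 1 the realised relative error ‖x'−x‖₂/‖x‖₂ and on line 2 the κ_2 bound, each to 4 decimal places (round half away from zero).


from the listed singular values, σ₁ = 10, σ_n = 100/2653
condition number: 10 ÷ (100/2653) = 265.3000
worst-case relative error ≤ 265.3000 × 1/589 = 0.4504
solve Ax = b  →  x = [73.4034 76.6386]
‖b‖₂ = 5.0000 and ‖x‖₂ = 106.1204
with δb = [-0.0019 0.0083], A·Δx = δb → ‖Δx‖ = 0.2252
realised ‖Δx‖/‖x‖ = 0.0021
so the bound overstates the realised error by a factor of ≈ 212.2408 (computed from the unrounded values)

0.0021
0.4504


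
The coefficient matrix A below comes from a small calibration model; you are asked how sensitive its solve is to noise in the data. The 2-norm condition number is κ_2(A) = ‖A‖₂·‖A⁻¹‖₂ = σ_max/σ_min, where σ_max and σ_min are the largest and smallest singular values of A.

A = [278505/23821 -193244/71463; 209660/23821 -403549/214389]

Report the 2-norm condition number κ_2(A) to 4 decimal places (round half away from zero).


form AᵀA = [121522350625/567440041 -246066344000/5106960369; -246066344000/5106960369 498940987225/45962643321] with trace 6152439850/27342441 and determinant 9765625/3038049
char-poly roots: 225 and 390625/27342441
so κ_2 = √(225 / (390625/27342441)) = 125.4960

125.4960


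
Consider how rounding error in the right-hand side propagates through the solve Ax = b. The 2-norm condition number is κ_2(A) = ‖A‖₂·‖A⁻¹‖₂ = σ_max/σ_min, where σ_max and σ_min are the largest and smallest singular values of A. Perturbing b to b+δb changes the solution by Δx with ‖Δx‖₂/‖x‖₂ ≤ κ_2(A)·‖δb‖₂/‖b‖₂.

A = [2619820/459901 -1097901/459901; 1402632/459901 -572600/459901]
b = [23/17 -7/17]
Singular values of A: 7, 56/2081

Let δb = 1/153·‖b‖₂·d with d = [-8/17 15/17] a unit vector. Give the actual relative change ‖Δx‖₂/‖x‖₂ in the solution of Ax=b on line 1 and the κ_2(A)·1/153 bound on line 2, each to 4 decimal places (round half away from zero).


0.0092
1.7002

from the listed singular values, σ₁ = 7, σ_n = 56/2081
κ = σ_max/σ_min = 7/(56/2081) = 260.1250
bound on ‖Δx‖/‖x‖: κ·ε = 260.1250·1/153 = 1.7002
solve Ax = b  →  x = [-14.1607 -34.3571]
‖b‖₂ = 1.4142 and ‖x‖₂ = 37.1610
Δx = A⁻¹·δb where δb = 1/153·1.4142·d; ‖Δx‖ = 0.3435
relative error = 0.0092
so the bound overstates the realised error by a factor of ≈ 183.9375 (computed from the unrounded values)


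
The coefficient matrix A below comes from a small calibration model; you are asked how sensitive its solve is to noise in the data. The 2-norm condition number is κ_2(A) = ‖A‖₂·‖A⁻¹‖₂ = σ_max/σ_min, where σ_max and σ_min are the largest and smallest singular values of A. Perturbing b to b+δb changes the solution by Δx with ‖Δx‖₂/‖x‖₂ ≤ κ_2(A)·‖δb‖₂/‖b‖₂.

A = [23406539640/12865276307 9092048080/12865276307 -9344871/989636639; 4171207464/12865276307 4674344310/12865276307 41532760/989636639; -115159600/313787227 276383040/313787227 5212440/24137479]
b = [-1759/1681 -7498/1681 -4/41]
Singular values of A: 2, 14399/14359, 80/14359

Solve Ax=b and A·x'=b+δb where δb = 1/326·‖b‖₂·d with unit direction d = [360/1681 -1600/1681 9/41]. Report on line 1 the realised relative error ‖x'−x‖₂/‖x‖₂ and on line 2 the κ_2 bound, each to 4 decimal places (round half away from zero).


0.0035
1.1012

largest singular value 2, smallest 80/14359
κ = σ_max/σ_min = 2/(80/14359) = 358.9750
worst-case relative error ≤ 358.9750 × 1/326 = 1.1012
solve Ax = b  →  x = [60.0660 -146.7585 700.2201]
‖b‖ = 4.5826, ‖x‖ = 717.9514
Δx = A⁻¹·δb where δb = 1/326·4.5826·d; ‖Δx‖ = 2.5231
realised ‖Δx‖/‖x‖ = 0.0035
tightness: 0.0035 against a bound of 1.1012 (unrounded ratio ≈ 0.0032)


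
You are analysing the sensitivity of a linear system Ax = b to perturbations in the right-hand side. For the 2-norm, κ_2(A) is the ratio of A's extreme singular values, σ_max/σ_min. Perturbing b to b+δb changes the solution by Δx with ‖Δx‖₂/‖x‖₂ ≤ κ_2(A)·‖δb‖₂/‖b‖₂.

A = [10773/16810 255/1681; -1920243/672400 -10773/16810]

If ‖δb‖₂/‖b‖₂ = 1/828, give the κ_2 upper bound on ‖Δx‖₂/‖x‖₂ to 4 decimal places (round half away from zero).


AᵀA = [2304000729/268960000 12959919/6724000; 12959919/6724000 72909/168100]; tr = 1440009/160000, det = 81/160000
solving λ² − 1440009/160000·λ + 81/160000 = 0 gives λ = 9, 9/160000
so κ_2 = √(9 / (9/160000)) = 400.0000
κ_2(A)·‖δb‖/‖b‖ = 0.4831

0.4831


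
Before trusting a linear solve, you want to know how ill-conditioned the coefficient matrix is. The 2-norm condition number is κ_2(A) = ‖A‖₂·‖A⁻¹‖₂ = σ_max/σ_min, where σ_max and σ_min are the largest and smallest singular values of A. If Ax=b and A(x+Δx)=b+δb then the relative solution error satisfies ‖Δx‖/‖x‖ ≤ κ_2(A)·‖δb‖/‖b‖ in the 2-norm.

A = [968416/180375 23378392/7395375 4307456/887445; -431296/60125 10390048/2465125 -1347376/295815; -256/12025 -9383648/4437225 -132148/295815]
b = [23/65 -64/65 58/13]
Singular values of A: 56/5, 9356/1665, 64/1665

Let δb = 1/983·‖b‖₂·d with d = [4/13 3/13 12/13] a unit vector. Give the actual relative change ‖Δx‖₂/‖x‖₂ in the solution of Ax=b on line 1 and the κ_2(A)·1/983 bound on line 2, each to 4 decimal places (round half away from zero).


0.0012
0.2964

σ_max = 56/5, σ_min = 64/1665
κ = σ_max/σ_min = (56/5)/(64/1665) = 291.3750
perturbation bound = 291.3750·1/983 = 0.2964
solve Ax = b  →  x = [-62.3661 -18.6334 81.1936]
2-norm of b is 4.5826; of x, 104.0631
δb = ε·‖b‖·d = [0.0014 0.0011 0.0043]; solving A·Δx = δb gives ‖Δx‖ = 0.1213
dividing the unrounded norms, ‖Δx‖/‖x‖ = 0.0012
tightness: 0.0012 against a bound of 0.2964 (unrounded ratio ≈ 0.0039)


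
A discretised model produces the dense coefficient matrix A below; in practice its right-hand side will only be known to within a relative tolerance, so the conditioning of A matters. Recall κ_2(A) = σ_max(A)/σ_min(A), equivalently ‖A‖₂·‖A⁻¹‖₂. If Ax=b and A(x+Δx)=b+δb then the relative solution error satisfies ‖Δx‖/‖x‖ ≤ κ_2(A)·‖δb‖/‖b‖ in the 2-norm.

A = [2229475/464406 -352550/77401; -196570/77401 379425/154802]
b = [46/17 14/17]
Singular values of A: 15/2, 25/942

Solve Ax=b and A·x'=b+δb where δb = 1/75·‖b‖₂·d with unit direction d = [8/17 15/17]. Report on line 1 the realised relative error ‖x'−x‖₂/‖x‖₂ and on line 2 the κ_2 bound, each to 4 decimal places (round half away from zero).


0.0189
3.7680

from the listed singular values, σ₁ = 15/2, σ_n = 25/942
κ_2(A) = (15/2) / (25/942) = 282.6000
worst-case relative error ≤ 282.6000 × 1/75 = 3.7680
solve Ax = b  →  x = [52.1655 54.3871]
‖b‖₂ = 2.8284 and ‖x‖₂ = 75.3605
Δx = A⁻¹·δb where δb = 1/75·2.8284·d; ‖Δx‖ = 1.4210
relative error = 0.0189
realised/bound (from unrounded values) ≈ 0.0050


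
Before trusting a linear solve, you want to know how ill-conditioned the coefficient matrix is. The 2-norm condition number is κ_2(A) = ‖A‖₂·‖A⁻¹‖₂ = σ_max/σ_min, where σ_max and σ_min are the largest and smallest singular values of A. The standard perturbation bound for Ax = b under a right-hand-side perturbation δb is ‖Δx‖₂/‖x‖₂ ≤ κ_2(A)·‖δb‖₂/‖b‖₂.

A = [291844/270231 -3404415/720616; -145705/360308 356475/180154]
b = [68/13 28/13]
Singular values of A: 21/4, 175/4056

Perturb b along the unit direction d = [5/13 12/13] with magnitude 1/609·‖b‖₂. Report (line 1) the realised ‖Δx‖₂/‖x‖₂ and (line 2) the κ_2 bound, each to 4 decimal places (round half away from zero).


σ_max = 21/4, σ_min = 175/4056
condition number: (21/4) ÷ (175/4056) = 121.6800
bound on ‖Δx‖/‖x‖: κ·ε = 121.6800·1/609 = 0.1998
solve Ax = b  →  x = [90.6146 19.6073]
2-norm of b is 5.6569; of x, 92.7117
Δx = A⁻¹·δb where δb = 1/609·5.6569·d; ‖Δx‖ = 0.2153
relative error = 0.0023
tightness: 0.0023 against a bound of 0.1998 (unrounded ratio ≈ 0.0116)

0.0023
0.1998


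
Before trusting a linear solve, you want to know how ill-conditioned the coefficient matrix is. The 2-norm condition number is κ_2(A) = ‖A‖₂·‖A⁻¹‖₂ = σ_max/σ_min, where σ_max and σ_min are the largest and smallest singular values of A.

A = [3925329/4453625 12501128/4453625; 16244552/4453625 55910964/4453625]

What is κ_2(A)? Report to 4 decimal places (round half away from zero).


form AᵀA = [33229467869/2359878125 113898822408/2359878125; 113898822408/2359878125 390519226256/2359878125] with trace 3389989553/18879025 and determinant 322417936/471975625
solving λ² − 3389989553/18879025·λ + 322417936/471975625 = 0 gives λ = 4489/25, 71824/18879025
κ_2(A) = √(λ_max/λ_min) = √((4489/25) / (71824/18879025)) = 217.2500

217.2500


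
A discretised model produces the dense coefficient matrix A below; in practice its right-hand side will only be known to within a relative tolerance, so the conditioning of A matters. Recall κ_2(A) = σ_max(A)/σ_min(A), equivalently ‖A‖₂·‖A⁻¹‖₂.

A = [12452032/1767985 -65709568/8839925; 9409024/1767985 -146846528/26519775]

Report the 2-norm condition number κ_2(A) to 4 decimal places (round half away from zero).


292.6320

AᵀA = [9743313342464/125030838409 -153453417463808/1875462576135; -153453417463808/1875462576135 2416945149054976/28131938642025]; tr = 5480607195136/33450581025, det = 419430400/1338023241
char-poly roots: 4096/25 and 2560000/1338023241
κ = σ_max/σ_min = (64/5)/(1600/36579) = 292.6320


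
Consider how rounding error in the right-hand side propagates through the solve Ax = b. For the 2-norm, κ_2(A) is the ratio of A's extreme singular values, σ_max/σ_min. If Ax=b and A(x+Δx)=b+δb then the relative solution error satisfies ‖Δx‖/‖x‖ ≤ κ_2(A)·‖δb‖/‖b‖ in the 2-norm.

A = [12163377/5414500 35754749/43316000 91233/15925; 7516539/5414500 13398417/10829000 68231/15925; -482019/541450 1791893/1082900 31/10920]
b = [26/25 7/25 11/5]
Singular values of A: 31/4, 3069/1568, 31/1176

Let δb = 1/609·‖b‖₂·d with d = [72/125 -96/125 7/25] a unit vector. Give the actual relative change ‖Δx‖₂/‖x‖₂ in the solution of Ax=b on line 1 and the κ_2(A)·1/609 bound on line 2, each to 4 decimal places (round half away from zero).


0.0040
0.4828

largest singular value 31/4, smallest 31/1176
κ_2(A) = (31/4) / (31/1176) = 294.0000
bound on ‖Δx‖/‖x‖: κ·ε = 294.0000·1/609 = 0.4828
solve Ax = b  →  x = [-31.3348 -15.5538 14.7097]
‖b‖₂ = 2.4495 and ‖x‖₂ = 37.9495
δb = ε·‖b‖·d = [0.0023 -0.0031 0.0011]; solving A·Δx = δb gives ‖Δx‖ = 0.1526
realised ‖Δx‖/‖x‖ = 0.0040
so the bound overstates the realised error by a factor of ≈ 120.0692 (computed from the unrounded values)


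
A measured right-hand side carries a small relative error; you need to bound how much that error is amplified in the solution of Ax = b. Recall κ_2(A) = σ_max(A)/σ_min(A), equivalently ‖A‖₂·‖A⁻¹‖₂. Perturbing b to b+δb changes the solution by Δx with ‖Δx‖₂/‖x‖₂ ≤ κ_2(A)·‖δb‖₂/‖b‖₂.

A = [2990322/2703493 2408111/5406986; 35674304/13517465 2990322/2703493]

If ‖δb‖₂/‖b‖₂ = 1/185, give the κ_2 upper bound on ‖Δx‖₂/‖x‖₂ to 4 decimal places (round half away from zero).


1.0809

M = AᵀA = [8853293535364/1081194438025 737752806747/216238887605; 737752806747/216238887605 245959178953/172991110084]. tr(M)=245929903049/25590400900, det(M)=14776336/6397600225
eigenvalues of AᵀA: λ = (tr ± √(tr²−4·det))/2 = 961/100, 61504/255904009
σ_max=√(961/100)=(31/10), σ_min=√(61504/255904009)=(248/15997) → κ = 199.9625
perturbation bound = 199.9625·1/185 = 1.0809


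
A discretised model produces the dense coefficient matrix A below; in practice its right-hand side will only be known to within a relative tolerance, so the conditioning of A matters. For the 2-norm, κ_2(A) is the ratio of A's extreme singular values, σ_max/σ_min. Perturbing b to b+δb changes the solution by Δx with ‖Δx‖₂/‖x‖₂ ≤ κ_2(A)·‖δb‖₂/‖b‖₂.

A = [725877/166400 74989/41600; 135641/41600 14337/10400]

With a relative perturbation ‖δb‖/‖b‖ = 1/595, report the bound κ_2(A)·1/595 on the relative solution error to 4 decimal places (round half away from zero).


0.4303

AᵀA = [32850924529/1107558400 136876401/11075584; 136876401/11075584 356485729/69222400]; tr = 228134297/6553600, det = 12117361/655360000
solving λ² − 228134297/6553600·λ + 12117361/655360000 = 0 gives λ = 3481/100, 3481/6553600
κ_2(A) = √(λ_max/λ_min) = √((3481/100) / (3481/6553600)) = 256.0000
worst-case relative error ≤ 256.0000 × 1/595 = 0.4303


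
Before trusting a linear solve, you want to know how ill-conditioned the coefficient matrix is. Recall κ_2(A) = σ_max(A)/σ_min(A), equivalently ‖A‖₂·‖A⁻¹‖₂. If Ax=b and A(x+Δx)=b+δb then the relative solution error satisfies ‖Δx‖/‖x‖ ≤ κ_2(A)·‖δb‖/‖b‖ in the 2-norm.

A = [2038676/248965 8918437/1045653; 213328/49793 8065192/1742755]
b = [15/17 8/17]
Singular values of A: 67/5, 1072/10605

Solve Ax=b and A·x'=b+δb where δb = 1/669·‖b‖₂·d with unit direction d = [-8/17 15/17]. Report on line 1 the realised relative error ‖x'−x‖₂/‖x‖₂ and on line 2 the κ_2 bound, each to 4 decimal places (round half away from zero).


0.1982
0.1982

σ_max = 67/5, σ_min = 1072/10605
κ_2(A) = (67/5) / (1072/10605) = 132.5625
bound on ‖Δx‖/‖x‖: κ·ε = 132.5625·1/669 = 0.1982
solve Ax = b  →  x = [0.0515 0.0540]
‖b‖ = 1.0000, ‖x‖ = 0.0746
Δx = A⁻¹·δb where δb = 1/669·1.0000·d; ‖Δx‖ = 0.0148
dividing the unrounded norms, ‖Δx‖/‖x‖ = 0.1982
realised/bound = 1 exactly: the bound is attained for this b and d


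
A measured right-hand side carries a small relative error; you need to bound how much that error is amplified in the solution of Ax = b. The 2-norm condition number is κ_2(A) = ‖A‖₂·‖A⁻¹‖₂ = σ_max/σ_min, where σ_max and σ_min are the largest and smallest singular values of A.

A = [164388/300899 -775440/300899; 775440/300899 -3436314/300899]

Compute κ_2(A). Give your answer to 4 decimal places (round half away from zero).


358.0000

M = AᵀA = [373783824/53860921 -1660992480/53860921; -1660992480/53860921 7382249316/53860921]. tr(M)=4613940/32041, det(M)=5184/32041
λ_max, λ_min = (4613940/32041 ± √21287777921424/1026625681)/2 = 144, 36/32041
κ_2(A) = √(λ_max/λ_min) = √(144 / (36/32041)) = 358.0000


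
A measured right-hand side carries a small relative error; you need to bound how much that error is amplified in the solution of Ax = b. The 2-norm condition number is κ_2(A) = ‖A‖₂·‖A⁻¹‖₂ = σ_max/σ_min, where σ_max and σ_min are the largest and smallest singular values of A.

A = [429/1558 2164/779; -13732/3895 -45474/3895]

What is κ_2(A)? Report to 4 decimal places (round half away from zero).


AᵀA = [451441/36100 378378/9025; 378378/9025 1299796/9025]; tr = 226025/1444, det = 15625/361
λ_max, λ_min = (226025/1444 ± √50726300625/2085136)/2 = 625/4, 100/361
σ_max=√(625/4)=(25/2), σ_min=√(100/361)=(10/19) → κ = 23.7500

23.7500


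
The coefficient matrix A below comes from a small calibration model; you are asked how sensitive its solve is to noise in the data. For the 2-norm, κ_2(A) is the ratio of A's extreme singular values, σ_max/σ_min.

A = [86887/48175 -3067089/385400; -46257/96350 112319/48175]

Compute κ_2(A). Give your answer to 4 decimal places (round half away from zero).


188.0000

M = AᵀA = [51739381/14853316 -459635715/29706632; -459635715/29706632 16343089009/237653056]. tr(M)=10214705/141376, det(M)=83521/565504
λ_max, λ_min = (10214705/141376 ± √104328390372129/19987173376)/2 = 289/4, 289/141376
κ_2(A) = √(λ_max/λ_min) = √((289/4) / (289/141376)) = 188.0000


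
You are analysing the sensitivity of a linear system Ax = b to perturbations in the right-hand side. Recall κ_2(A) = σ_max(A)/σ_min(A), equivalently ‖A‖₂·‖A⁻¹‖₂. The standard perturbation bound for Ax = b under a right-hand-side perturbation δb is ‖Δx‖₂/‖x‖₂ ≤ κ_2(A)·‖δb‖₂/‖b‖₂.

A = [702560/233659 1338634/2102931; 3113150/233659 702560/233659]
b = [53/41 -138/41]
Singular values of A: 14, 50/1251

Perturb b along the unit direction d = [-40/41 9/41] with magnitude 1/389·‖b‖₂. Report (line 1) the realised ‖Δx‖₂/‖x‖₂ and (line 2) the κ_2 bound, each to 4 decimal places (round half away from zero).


0.0046
0.9005

from the listed singular values, σ₁ = 14, σ_n = 50/1251
condition number: 14 ÷ (50/1251) = 350.2800
perturbation bound = 350.2800·1/389 = 0.9005
solve Ax = b  →  x = [10.7753 -48.8666]
‖b‖ = 3.6056, ‖x‖ = 50.0405
with δb = [-0.0090 0.0020], A·Δx = δb → ‖Δx‖ = 0.2319
dividing the unrounded norms, ‖Δx‖/‖x‖ = 0.0046
realised/bound (from unrounded values) ≈ 0.0051


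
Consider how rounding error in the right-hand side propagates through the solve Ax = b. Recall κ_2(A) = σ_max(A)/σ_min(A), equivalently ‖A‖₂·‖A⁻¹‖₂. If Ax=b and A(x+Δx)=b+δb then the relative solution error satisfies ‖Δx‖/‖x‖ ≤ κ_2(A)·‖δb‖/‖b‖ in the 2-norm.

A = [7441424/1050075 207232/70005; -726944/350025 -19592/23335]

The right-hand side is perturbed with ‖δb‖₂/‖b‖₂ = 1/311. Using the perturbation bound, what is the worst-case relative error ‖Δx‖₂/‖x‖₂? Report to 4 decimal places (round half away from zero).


AᵀA = [96209310976/1764252009 13362254080/588084003; 13362254080/588084003 1855988800/196028001]; tr = 668125504/10439361, det = 409600/10439361
eigenvalues of AᵀA: λ = (tr ± √(tr²−4·det))/2 = 64, 6400/10439361
κ = σ_max/σ_min = 8/(80/3231) = 323.1000
bound on ‖Δx‖/‖x‖: κ·ε = 323.1000·1/311 = 1.0389

1.0389


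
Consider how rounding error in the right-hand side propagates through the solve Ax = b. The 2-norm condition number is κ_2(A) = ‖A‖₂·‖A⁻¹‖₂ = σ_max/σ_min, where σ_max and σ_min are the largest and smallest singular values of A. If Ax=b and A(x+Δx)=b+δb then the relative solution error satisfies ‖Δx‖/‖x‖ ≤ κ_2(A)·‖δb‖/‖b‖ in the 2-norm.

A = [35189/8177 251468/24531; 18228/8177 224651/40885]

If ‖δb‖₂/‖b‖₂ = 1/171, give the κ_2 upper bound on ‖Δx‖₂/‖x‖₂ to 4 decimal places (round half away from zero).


1.1684

form AᵀA = [5434345/231361 195603296/3470415; 195603296/3470415 7041925681/52056225] with trace 48903274/308025 and determinant 21609/34225
char-poly roots: 3969/25 and 49/12321
σ_max=√(3969/25)=(63/5), σ_min=√(49/12321)=(7/111) → κ = 199.8000
bound on ‖Δx‖/‖x‖: κ·ε = 199.8000·1/171 = 1.1684


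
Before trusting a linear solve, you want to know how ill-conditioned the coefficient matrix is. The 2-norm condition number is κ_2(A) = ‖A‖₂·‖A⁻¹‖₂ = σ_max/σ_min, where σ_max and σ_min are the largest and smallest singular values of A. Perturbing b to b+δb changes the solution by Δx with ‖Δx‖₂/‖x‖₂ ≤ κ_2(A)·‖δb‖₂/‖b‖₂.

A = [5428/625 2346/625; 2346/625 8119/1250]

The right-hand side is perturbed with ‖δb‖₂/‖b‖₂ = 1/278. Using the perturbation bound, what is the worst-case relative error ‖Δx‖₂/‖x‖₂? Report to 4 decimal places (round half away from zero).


0.0112

form AᵀA = [1398676/15625 890307/15625; 890307/15625 3517321/62500] with trace 364481/2500 and determinant 1119364/625
char-poly roots: 529/4 and 8464/625
so κ_2 = √((529/4) / (8464/625)) = 3.1250
perturbation bound = 3.1250·1/278 = 0.0112


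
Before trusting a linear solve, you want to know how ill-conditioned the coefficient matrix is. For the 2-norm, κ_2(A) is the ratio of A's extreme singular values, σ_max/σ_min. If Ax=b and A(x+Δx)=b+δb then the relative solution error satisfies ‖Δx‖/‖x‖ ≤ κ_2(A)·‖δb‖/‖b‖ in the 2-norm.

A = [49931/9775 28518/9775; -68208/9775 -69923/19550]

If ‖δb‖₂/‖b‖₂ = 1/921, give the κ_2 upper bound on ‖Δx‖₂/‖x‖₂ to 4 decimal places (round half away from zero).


AᵀA = [285817441/3822025 6093738/152881; 6093738/152881 325693249/15288100]; tr = 5082917/52900, det = 5764801/1322500
eigenvalues of AᵀA: λ = (tr ± √(tr²−4·det))/2 = 2401/25, 2401/52900
so κ_2 = √((2401/25) / (2401/52900)) = 46.0000
perturbation bound = 46.0000·1/921 = 0.0499

0.0499


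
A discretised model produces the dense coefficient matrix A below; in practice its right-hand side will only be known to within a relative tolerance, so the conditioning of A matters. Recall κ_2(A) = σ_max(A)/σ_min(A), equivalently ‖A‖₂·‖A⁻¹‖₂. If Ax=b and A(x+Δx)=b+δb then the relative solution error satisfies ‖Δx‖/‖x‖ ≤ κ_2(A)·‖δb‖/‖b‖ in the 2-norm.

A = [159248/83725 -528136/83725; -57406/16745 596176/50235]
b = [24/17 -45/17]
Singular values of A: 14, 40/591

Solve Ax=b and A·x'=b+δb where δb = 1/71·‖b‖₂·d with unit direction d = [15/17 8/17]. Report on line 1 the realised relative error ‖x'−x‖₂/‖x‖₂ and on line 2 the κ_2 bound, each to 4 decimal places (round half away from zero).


σ_max = 14, σ_min = 40/591
condition number: 14 ÷ (40/591) = 206.8500
κ_2(A)·‖δb‖/‖b‖ = 2.9134
solve Ax = b  →  x = [0.0600 -0.2057]
‖b‖ = 3.0000, ‖x‖ = 0.2143
δb = ε·‖b‖·d = [0.0373 0.0199]; solving A·Δx = δb gives ‖Δx‖ = 0.6243
dividing the unrounded norms, ‖Δx‖/‖x‖ = 2.9134
so the bound is sharp here: realised error equals the bound

2.9134
2.9134


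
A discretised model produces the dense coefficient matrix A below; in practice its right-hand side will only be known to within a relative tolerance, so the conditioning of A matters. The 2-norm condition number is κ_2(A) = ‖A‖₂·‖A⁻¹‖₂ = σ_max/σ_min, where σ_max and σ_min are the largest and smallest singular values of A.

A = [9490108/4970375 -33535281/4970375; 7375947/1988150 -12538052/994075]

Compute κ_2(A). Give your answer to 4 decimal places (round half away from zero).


233.9000

AᵀA = [5952814716529/341932562500 -5101223274882/85483140625; -5101223274882/85483140625 17490255261649/85483140625]; tr = 121462137221/547092100, det = 492884401/547092100
eigenvalues of AᵀA: λ = (tr ± √(tr²−4·det))/2 = 22201/100, 22201/5470921
σ_max=√(22201/100)=(149/10), σ_min=√(22201/5470921)=(149/2339) → κ = 233.9000


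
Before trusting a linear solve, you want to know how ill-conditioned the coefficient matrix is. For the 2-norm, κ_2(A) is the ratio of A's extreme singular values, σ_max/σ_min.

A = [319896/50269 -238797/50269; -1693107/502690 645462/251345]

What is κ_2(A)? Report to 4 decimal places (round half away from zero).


236.5600

M = AᵀA = [45328568841/874384900 -8498869353/218596225; -8498869353/218596225 6374468421/218596225]. tr(M)=2833057701/34975396, det(M)=4100625/34975396
char-poly roots: 81 and 50625/34975396
κ = σ_max/σ_min = 9/(225/5914) = 236.5600


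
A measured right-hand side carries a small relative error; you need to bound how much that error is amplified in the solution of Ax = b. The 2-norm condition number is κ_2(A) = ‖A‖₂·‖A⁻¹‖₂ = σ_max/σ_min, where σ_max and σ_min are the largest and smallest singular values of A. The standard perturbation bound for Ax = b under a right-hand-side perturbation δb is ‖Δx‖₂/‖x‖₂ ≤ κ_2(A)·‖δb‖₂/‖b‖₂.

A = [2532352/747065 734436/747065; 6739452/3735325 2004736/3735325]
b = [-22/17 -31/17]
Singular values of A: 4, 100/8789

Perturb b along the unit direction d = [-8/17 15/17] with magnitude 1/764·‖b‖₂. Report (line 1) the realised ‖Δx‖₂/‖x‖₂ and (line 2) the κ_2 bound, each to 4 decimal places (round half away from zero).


σ_max = 4, σ_min = 100/8789
κ_2(A) = 4 / (100/8789) = 351.5600
κ_2(A)·‖δb‖/‖b‖ = 0.4602
solve Ax = b  →  x = [24.1292 -84.5144]
‖b‖₂ = 2.2361 and ‖x‖₂ = 87.8914
δb = ε·‖b‖·d = [-0.0014 0.0026]; solving A·Δx = δb gives ‖Δx‖ = 0.2572
dividing the unrounded norms, ‖Δx‖/‖x‖ = 0.0029
so the bound overstates the realised error by a factor of ≈ 157.2250 (computed from the unrounded values)

0.0029
0.4602


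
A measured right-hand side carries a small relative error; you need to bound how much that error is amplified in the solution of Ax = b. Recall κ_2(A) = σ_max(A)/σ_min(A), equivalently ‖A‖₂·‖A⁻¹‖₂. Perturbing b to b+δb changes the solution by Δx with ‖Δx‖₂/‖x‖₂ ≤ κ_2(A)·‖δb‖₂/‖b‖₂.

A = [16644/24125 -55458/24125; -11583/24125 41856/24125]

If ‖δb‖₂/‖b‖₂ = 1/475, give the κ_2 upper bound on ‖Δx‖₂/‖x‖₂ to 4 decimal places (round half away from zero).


form AᵀA = [3289509/4656125 -11262888/4656125; -11262888/4656125 38620116/4656125] with trace 335277/37249 and determinant 324/37249
λ_max, λ_min = (335277/37249 ± √112362392025/1387488001)/2 = 9, 36/37249
σ_max=√9=3, σ_min=√(36/37249)=(6/193) → κ = 96.5000
perturbation bound = 96.5000·1/475 = 0.2032

0.2032


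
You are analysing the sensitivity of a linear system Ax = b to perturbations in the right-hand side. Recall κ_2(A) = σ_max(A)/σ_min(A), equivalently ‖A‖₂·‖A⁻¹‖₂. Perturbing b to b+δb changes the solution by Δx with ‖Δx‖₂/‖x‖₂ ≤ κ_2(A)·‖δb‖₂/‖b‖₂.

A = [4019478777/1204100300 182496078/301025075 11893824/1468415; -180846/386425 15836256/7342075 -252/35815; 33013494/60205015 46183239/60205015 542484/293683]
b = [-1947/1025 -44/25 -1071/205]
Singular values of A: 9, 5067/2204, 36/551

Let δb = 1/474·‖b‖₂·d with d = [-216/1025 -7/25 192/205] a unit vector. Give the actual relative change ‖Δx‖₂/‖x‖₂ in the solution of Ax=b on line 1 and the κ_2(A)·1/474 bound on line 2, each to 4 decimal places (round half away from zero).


0.0031
0.2906

largest singular value 9, smallest 36/551
κ = σ_max/σ_min = 9/(36/551) = 137.7500
perturbation bound = 137.7500·1/474 = 0.2906
solve Ax = b  →  x = [55.2958 11.1040 -23.8547]
2-norm of b is 5.8310; of x, 61.2370
with δb = [-0.0026 -0.0034 0.0115], A·Δx = δb → ‖Δx‖ = 0.1883
realised ‖Δx‖/‖x‖ = 0.0031
tightness: 0.0031 against a bound of 0.2906 (unrounded ratio ≈ 0.0106)


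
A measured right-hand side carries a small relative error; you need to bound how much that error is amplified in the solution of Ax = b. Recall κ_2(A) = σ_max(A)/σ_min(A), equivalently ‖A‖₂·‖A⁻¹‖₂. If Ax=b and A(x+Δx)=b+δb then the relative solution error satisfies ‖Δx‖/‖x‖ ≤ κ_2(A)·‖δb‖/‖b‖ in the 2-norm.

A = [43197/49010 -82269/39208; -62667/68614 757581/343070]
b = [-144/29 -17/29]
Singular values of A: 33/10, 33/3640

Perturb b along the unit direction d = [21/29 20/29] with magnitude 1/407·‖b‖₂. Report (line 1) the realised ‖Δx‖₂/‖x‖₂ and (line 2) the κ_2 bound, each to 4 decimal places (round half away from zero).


σ_max = 33/10, σ_min = 33/3640
κ_2(A) = (33/10) / (33/3640) = 364.0000
worst-case relative error ≤ 364.0000 × 1/407 = 0.8943
solve Ax = b  →  x = [-407.6224 -168.8578]
‖b‖₂ = 5.0000 and ‖x‖₂ = 441.2131
with δb = [0.0089 0.0085], A·Δx = δb → ‖Δx‖ = 1.3551
realised ‖Δx‖/‖x‖ = 0.0031
so the bound overstates the realised error by a factor of ≈ 291.2006 (computed from the unrounded values)

0.0031
0.8943


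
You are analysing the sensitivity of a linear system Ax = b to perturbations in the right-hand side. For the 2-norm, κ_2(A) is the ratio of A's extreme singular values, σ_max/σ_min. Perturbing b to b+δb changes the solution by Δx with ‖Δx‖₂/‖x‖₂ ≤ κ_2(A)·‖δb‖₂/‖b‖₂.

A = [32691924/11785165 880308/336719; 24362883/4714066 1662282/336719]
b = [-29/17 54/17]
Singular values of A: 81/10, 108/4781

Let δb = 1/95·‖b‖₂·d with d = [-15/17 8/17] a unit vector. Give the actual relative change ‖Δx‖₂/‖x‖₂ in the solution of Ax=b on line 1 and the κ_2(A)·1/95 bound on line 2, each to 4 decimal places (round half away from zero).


0.0127
3.7745

σ_max = 81/10, σ_min = 108/4781
κ_2(A) = (81/10) / (108/4781) = 358.5750
bound on ‖Δx‖/‖x‖: κ·ε = 358.5750·1/95 = 3.7745
solve Ax = b  →  x = [-91.4112 96.3398]
‖b‖ = 3.6056, ‖x‖ = 132.8058
δb = ε·‖b‖·d = [-0.0335 0.0179]; solving A·Δx = δb gives ‖Δx‖ = 1.6801
dividing the unrounded norms, ‖Δx‖/‖x‖ = 0.0127
realised/bound (from unrounded values) ≈ 0.0034


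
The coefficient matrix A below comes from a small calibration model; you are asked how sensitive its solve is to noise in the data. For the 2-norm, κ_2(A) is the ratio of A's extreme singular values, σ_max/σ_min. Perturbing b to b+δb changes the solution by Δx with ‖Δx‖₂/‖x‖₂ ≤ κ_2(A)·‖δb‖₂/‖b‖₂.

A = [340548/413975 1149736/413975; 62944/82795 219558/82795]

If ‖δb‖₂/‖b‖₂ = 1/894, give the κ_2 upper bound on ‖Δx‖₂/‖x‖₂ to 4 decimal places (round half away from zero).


AᵀA = [255673744/203775625 876381408/203775625; 876381408/203775625 3004798756/203775625]; tr = 5216756/326041, det = 1600/326041
eigenvalues of AᵀA: λ = (tr ± √(tr²−4·det))/2 = 16, 100/326041
so κ_2 = √(16 / (100/326041)) = 228.4000
bound on ‖Δx‖/‖x‖: κ·ε = 228.4000·1/894 = 0.2555

0.2555


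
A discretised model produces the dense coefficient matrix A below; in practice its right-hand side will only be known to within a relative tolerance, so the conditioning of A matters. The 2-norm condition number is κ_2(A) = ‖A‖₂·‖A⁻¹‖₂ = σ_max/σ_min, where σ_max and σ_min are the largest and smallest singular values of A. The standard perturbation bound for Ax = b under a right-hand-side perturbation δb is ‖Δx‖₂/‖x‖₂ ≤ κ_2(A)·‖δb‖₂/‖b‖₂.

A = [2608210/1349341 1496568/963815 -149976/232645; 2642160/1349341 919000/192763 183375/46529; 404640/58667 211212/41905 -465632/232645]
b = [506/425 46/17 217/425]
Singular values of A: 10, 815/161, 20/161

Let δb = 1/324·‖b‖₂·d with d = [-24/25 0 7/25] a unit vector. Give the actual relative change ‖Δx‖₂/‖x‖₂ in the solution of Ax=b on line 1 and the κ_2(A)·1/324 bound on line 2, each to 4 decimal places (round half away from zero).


from the listed singular values, σ₁ = 10, σ_n = 20/161
κ = σ_max/σ_min = 10/(20/161) = 80.5000
bound on ‖Δx‖/‖x‖: κ·ε = 80.5000·1/324 = 0.2485
solve Ax = b  →  x = [-4.8820 5.4161 -3.4396]
‖b‖₂ = 3.0000 and ‖x‖₂ = 8.0622
δb = ε·‖b‖·d = [-0.0089 0.0000 0.0026]; solving A·Δx = δb gives ‖Δx‖ = 0.0745
realised ‖Δx‖/‖x‖ = 0.0092
tightness: 0.0092 against a bound of 0.2485 (unrounded ratio ≈ 0.0372)

0.0092
0.2485


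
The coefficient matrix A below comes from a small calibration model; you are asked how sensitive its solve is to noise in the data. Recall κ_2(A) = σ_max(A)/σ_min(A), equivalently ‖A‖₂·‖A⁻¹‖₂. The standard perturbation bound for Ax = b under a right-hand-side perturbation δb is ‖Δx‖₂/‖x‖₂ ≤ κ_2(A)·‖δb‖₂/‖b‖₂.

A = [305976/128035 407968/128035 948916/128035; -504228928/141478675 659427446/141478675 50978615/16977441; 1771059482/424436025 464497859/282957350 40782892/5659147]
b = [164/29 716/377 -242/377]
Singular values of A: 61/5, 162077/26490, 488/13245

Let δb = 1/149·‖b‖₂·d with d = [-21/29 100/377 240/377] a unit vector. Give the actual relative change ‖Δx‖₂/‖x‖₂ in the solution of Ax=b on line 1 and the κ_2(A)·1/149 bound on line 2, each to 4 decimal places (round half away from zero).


largest singular value 61/5, smallest 488/13245
condition number: (61/5) ÷ (488/13245) = 331.1250
κ_2(A)·‖δb‖/‖b‖ = 2.2223
solve Ax = b  →  x = [57.3070 76.9541 -50.8004]
‖b‖ = 6.0000, ‖x‖ = 108.5666
re-solving with b+δb shifts x by Δx of norm 1.0929
realised ‖Δx‖/‖x‖ = 0.0101
so the bound overstates the realised error by a factor of ≈ 220.7520 (computed from the unrounded values)

0.0101
2.2223


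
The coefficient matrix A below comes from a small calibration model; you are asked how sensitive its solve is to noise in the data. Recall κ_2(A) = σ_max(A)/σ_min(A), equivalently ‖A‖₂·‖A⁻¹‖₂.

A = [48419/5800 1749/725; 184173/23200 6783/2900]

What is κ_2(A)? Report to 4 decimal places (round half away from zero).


M = AᵀA = [16986941/128000 619311/16000; 619311/16000 22581/2000]. tr(M)=147457/1024, det(M)=9/64
λ_max, λ_min = (147457/1024 ± √21742977025/1048576)/2 = 144, 1/1024
σ_max=√144=12, σ_min=√(1/1024)=(1/32) → κ = 384.0000

384.0000


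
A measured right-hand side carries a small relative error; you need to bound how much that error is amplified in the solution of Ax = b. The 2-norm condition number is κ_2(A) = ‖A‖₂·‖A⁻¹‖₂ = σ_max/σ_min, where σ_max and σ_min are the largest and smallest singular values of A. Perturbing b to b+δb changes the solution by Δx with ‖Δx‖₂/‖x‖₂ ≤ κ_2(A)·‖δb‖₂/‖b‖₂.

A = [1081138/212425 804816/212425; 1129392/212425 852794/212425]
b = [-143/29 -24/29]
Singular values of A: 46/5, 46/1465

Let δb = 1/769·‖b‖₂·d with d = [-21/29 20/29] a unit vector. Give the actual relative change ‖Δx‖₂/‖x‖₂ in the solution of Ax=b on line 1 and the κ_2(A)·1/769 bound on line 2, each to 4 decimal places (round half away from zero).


0.0022
0.3810

σ_max = 46/5, σ_min = 46/1465
κ = σ_max/σ_min = (46/5)/(46/1465) = 293.0000
bound on ‖Δx‖/‖x‖: κ·ε = 293.0000·1/769 = 0.3810
solve Ax = b  →  x = [-57.6739 76.1739]
‖b‖₂ = 5.0000 and ‖x‖₂ = 95.5445
Δx = A⁻¹·δb where δb = 1/769·5.0000·d; ‖Δx‖ = 0.2071
relative error = 0.0022
realised/bound (from unrounded values) ≈ 0.0057


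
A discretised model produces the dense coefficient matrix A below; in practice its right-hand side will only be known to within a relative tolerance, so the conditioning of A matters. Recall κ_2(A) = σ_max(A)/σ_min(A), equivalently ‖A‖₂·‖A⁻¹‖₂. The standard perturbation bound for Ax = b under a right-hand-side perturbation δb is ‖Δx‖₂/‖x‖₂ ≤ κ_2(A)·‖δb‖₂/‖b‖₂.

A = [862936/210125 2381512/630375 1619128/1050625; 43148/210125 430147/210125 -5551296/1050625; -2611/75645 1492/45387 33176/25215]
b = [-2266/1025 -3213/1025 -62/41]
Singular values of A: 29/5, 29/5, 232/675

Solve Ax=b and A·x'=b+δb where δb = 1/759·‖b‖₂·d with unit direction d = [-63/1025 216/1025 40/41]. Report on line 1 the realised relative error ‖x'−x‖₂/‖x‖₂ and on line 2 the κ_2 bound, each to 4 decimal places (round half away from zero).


from the listed singular values, σ₁ = 29/5, σ_n = 232/675
κ = σ_max/σ_min = (29/5)/(232/675) = 16.8750
perturbation bound = 16.8750·1/759 = 0.0222
solve Ax = b  →  x = [3.8091 -4.3420 -0.9409]
‖b‖₂ = 4.1231 and ‖x‖₂ = 5.8521
re-solving with b+δb shifts x by Δx of norm 0.0158
realised ‖Δx‖/‖x‖ = 0.0027
so the bound overstates the realised error by a factor of ≈ 8.2322 (computed from the unrounded values)

0.0027
0.0222
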